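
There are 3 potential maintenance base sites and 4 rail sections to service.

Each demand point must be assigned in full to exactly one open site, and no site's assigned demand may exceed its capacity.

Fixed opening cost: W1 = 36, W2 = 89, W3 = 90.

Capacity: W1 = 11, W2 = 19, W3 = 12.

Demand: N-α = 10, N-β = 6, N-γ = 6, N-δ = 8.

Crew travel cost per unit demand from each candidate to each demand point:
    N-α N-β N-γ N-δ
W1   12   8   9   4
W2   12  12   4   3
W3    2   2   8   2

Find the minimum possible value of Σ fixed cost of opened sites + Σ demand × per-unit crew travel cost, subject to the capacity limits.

Open {W1, W2, W3}; cheapest assignment that respects the capacities:
  W1 (cap 11, load 6): N-β — cost 6×8 = 48
  W2 (cap 19, load 14): N-γ, N-δ — cost 6×4 + 8×3 = 48
  W3 (cap 12, load 10): N-α — cost 10×2 = 20
  Shipping 116, fixed 215 → total 331.
  Any other capacity-feasible assignment to {W1, W2, W3} ships for at least 116.
Compare {W2, W3}: its best feasible assignment gives total 383.
Every other set of open sites that can feasibly serve all demand totals ≥ 383 even under its best assignment. Minimum: 331.

331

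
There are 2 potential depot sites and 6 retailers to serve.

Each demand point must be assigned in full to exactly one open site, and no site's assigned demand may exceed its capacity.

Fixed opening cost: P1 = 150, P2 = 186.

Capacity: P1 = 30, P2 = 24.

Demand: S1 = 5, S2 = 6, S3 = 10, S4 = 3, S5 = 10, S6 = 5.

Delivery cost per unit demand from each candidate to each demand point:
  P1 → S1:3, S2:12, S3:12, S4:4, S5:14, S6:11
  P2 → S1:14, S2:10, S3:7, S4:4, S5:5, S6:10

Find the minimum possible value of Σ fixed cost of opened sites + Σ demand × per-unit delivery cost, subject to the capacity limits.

Open {P1, P2}; cheapest assignment that respects the capacities:
  P1 (cap 30, load 19): S1, S2, S4, S6 — cost 5×3 + 6×12 + 3×4 + 5×11 = 154
  P2 (cap 24, load 20): S3, S5 — cost 10×7 + 10×5 = 120
  Shipping 274, fixed 336 → total 610.
  Any other capacity-feasible assignment to {P1, P2} ships for at least 274.
Total demand is 39 and no other set of sites has combined capacity ≥ 39, so {P1, P2} is the only feasible choice of open sites. Minimum: 610.

610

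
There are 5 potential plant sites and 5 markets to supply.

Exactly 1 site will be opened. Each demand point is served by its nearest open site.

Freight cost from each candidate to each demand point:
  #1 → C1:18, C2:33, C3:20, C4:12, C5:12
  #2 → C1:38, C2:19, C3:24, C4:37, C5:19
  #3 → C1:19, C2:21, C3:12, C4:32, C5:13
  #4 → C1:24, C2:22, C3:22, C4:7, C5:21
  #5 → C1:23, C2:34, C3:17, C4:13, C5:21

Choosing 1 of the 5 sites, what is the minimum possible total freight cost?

95

Open {#1}.
  C1→#1 18, C2→#1 33, C3→#1 20, C4→#1 12, C5→#1 12  ⇒ total 95.
Compare {#4}: total 96.
Compare {#3}: total 97.
No size-1 selection does better; minimum is 95.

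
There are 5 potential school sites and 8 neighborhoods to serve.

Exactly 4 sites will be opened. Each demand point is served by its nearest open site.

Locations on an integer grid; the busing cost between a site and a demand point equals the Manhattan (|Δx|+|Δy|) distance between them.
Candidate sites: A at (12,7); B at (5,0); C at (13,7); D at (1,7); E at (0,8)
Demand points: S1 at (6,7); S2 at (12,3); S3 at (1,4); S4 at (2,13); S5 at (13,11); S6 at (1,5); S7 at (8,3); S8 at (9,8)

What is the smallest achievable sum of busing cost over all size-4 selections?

35

Open {A, B, C, D}.
  S1→D 5, S2→A 4, S3→D 3, S4→D 7, S5→C 4, S6→D 2, S7→B 6, S8→A 4  ⇒ total 35.
Compare {A, B, D, E}: total 36.
Compare {A, C, D, E}: total 37.
No size-4 selection does better; minimum is 35.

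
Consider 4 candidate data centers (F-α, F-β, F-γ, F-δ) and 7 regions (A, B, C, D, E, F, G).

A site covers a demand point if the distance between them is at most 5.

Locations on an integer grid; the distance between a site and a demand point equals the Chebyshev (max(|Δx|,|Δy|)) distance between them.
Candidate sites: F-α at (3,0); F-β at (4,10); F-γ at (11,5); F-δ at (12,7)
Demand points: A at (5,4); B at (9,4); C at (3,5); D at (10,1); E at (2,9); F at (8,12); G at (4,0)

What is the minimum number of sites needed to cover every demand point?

3

Coverage sets (demand points within 5 of each site):
  F-α: {A, C, G}
  F-β: {C, E, F}
  F-γ: {B, D}
  F-δ: {B, F}
No 2 sites suffice: every size-2 union leaves at least one demand point uncovered.
But {F-α, F-β, F-γ} covers everything, so the minimum is 3.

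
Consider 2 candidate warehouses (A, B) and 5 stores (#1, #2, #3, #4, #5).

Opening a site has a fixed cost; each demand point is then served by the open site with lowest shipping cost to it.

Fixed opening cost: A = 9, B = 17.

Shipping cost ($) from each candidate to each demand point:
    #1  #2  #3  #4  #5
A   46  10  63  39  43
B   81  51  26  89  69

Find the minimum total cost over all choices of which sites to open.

Open {A, B}: assign each demand point to its cheapest open site.
  #1→A 46, #2→A 10, #3→B 26, #4→A 39, #5→A 43
  shipping cost 164, fixed 26 → total 190.
Compare {A}: shipping cost 201 + fixed 9 = 210.
Compare {B}: shipping cost 316 + fixed 17 = 333.

190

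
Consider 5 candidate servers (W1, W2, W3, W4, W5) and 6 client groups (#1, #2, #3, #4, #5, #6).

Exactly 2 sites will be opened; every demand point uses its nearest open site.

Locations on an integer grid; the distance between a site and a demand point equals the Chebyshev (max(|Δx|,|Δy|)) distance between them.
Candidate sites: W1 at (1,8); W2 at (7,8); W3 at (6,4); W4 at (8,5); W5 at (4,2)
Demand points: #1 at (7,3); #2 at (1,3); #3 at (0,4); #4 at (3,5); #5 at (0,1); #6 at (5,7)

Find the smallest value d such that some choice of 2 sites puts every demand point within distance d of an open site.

4

Open {W1, W5}.
  Farthest demand point is #3 at distance 4 (to W1); all others are ≤ 4.
With {W2, W5} the worst case is 4.
With {W3, W5} the worst case is 4.
No size-2 selection achieves below 4.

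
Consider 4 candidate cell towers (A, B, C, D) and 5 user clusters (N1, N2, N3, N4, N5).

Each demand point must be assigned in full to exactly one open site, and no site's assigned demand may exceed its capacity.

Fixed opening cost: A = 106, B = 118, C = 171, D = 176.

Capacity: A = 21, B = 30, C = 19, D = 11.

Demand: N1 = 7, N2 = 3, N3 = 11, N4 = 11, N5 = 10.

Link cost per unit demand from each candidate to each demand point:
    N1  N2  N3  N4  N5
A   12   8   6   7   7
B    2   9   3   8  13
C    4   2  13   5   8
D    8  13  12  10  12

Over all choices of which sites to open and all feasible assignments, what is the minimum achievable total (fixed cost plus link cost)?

Open {A, B}; cheapest assignment that respects the capacities:
  A (cap 21, load 21): N4, N5 — cost 11×7 + 10×7 = 147
  B (cap 30, load 21): N1, N2, N3 — cost 7×2 + 3×9 + 11×3 = 74
  Shipping 221, fixed 224 → total 445.
  Any other capacity-feasible assignment to {A, B} ships for at least 221.
Compare {B, C}: its best feasible assignment gives total 510.
Compare {A, B, C}: its best feasible assignment gives total 573.
Every other set of open sites that can feasibly serve all demand totals ≥ 510 even under its best assignment. Minimum: 445.

445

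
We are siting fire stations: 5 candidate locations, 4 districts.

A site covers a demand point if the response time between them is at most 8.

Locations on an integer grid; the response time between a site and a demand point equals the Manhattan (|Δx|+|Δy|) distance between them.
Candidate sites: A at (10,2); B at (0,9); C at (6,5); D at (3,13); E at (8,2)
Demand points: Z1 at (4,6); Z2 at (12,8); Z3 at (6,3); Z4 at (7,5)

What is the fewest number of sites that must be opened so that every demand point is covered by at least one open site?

2

Coverage sets (demand points within 8 of each site):
  A: {Z2, Z3, Z4}
  B: {Z1}
  C: {Z1, Z3, Z4}
  D: {Z1}
  E: {Z1, Z3, Z4}
No single site covers all 4 demand points.
But {A, B} covers everything, so the minimum is 2.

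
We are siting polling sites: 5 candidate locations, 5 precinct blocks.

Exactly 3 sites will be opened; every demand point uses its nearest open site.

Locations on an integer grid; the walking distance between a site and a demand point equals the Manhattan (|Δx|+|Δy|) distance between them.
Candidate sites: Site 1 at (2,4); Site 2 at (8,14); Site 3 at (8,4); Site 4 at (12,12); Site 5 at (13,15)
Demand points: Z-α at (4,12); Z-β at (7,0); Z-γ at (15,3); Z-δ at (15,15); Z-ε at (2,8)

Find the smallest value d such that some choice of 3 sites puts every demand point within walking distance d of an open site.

Open {Site 1, Site 2, Site 3}.
  Farthest demand point is Z-γ at walking distance 8 (to Site 3); all others are ≤ 8.
With {Site 1, Site 3, Site 4} the worst case is 8.
With {Site 1, Site 3, Site 5} the worst case is 10.
No size-3 selection achieves below 8.

8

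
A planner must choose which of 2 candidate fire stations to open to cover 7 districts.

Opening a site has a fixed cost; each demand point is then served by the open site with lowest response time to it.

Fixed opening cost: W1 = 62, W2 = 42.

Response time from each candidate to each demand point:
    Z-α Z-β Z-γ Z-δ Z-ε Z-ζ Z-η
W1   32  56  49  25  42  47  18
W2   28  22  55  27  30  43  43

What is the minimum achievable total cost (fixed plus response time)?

290

Open {W2}: assign each demand point to its cheapest open site.
  Z-α→W2 28, Z-β→W2 22, Z-γ→W2 55, Z-δ→W2 27, Z-ε→W2 30, Z-ζ→W2 43, Z-η→W2 43
  response time 248, fixed 42 → total 290.
Compare {W1, W2}: response time 215 + fixed 104 = 319.
Compare {W1}: response time 269 + fixed 62 = 331.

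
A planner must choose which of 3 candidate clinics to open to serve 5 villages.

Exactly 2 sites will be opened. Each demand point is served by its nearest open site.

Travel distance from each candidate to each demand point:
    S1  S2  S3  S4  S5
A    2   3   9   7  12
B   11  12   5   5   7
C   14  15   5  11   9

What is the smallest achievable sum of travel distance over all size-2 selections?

Open {A, B}.
  S1→A 2, S2→A 3, S3→B 5, S4→B 5, S5→B 7  ⇒ total 22.
Compare {A, C}: total 26.
Compare {B, C}: total 40.

22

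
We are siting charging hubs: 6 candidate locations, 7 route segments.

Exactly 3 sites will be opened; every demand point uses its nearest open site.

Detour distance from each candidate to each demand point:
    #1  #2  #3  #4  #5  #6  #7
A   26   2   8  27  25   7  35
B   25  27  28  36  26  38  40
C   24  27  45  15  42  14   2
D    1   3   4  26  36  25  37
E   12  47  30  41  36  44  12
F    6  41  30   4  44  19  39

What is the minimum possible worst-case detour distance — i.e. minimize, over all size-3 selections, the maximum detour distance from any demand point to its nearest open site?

25

Open {A, B, C}.
  Farthest demand point is #5 at detour distance 25 (to A); all others are ≤ 25.
With {A, C, D} the worst case is 25.
With {A, C, E} the worst case is 25.
No size-3 selection achieves below 25.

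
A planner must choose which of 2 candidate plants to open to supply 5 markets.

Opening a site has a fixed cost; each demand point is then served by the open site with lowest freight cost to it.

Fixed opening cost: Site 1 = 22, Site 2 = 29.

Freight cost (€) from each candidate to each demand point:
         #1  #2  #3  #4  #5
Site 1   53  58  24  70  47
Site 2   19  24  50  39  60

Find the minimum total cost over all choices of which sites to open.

Open {Site 1, Site 2}: assign each demand point to its cheapest open site.
  #1→Site 2 19, #2→Site 2 24, #3→Site 1 24, #4→Site 2 39, #5→Site 1 47
  freight cost 153, fixed 51 → total 204.
Compare {Site 2}: freight cost 192 + fixed 29 = 221.
Compare {Site 1}: freight cost 252 + fixed 22 = 274.

204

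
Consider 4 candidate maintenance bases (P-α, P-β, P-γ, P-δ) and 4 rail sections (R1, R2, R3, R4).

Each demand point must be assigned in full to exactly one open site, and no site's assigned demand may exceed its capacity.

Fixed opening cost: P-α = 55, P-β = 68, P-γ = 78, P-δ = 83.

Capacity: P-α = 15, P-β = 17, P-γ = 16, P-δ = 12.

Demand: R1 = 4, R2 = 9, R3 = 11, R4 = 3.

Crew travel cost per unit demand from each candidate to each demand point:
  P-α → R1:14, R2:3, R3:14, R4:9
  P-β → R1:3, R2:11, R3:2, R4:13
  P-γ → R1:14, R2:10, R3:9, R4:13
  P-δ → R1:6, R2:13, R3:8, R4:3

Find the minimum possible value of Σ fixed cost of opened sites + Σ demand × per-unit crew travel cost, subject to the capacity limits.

Open {P-α, P-β}; cheapest assignment that respects the capacities:
  P-α (cap 15, load 12): R2, R4 — cost 9×3 + 3×9 = 54
  P-β (cap 17, load 15): R1, R3 — cost 4×3 + 11×2 = 34
  Shipping 88, fixed 123 → total 211.
  Any other capacity-feasible assignment to {P-α, P-β} ships for at least 88.
Compare {P-α, P-β, P-δ}: its best feasible assignment gives total 276.
Compare {P-α, P-β, P-γ}: its best feasible assignment gives total 289.
Every other set of open sites that can feasibly serve all demand totals ≥ 276 even under its best assignment. Minimum: 211.

211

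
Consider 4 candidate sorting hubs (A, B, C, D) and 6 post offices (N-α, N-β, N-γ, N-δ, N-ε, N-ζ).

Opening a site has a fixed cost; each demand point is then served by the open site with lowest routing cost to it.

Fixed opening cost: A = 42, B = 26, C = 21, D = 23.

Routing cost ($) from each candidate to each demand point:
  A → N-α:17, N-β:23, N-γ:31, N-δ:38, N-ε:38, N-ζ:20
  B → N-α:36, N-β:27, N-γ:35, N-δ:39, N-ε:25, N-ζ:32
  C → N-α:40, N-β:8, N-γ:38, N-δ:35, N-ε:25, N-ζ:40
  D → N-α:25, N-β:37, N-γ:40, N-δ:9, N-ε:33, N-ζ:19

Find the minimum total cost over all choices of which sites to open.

Open {C, D}: assign each demand point to its cheapest open site.
  N-α→D 25, N-β→C 8, N-γ→C 38, N-δ→D 9, N-ε→C 25, N-ζ→D 19
  routing cost 124, fixed 44 → total 168.
Compare {D}: routing cost 163 + fixed 23 = 186.
Compare {B, D}: routing cost 140 + fixed 49 = 189.
Compare {B, C, D}: routing cost 121 + fixed 70 = 191.
All other subsets cost ≥ 186. Minimum total cost: 168.

168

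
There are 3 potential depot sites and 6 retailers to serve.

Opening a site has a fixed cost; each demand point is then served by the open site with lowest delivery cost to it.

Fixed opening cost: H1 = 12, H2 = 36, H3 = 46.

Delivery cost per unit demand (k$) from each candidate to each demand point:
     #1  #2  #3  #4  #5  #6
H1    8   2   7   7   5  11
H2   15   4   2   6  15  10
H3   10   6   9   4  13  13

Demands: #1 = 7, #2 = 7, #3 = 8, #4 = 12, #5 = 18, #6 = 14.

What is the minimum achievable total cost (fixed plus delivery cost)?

Open {H1, H2}: assign each demand point to its cheapest open site.
  #1→H1 7×8=56, #2→H1 7×2=14, #3→H2 8×2=16, #4→H2 12×6=72, #5→H1 18×5=90, #6→H2 14×10=140
  delivery cost 388, fixed 48 → total 436.
Compare {H1, H2, H3}: delivery cost 364 + fixed 94 = 458.
Compare {H1}: delivery cost 454 + fixed 12 = 466.
Compare {H1, H3}: delivery cost 418 + fixed 58 = 476.
All other subsets cost ≥ 458. Minimum total cost: 436.

436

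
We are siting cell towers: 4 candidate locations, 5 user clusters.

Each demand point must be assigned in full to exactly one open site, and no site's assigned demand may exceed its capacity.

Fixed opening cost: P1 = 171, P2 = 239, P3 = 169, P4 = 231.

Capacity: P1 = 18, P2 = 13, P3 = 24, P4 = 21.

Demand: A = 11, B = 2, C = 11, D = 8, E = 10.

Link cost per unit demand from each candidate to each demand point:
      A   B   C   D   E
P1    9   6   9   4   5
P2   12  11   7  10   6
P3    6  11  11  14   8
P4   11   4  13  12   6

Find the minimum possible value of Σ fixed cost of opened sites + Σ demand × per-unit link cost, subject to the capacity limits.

Open {P1, P3}; cheapest assignment that respects the capacities:
  P1 (cap 18, load 18): D, E — cost 8×4 + 10×5 = 82
  P3 (cap 24, load 24): A, B, C — cost 11×6 + 2×11 + 11×11 = 209
  Shipping 291, fixed 340 → total 631.
  Any other capacity-feasible assignment to {P1, P3} ships for at least 291.
Compare {P3, P4}: its best feasible assignment gives total 751.
Compare {P1, P2, P3}: its best feasible assignment gives total 826.
Every other set of open sites that can feasibly serve all demand totals ≥ 751 even under its best assignment. Minimum: 631.

631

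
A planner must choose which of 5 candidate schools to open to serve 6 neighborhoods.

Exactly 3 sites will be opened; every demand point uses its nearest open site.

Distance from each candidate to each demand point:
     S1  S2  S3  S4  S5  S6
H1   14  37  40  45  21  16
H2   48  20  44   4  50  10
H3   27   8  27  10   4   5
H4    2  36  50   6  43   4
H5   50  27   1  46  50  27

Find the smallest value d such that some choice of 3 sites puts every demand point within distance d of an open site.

8

Open {H3, H4, H5}.
  Farthest demand point is S2 at distance 8 (to H3); all others are ≤ 8.
With {H1, H3, H5} the worst case is 14.
With {H1, H2, H5} the worst case is 21.
No size-3 selection achieves below 8.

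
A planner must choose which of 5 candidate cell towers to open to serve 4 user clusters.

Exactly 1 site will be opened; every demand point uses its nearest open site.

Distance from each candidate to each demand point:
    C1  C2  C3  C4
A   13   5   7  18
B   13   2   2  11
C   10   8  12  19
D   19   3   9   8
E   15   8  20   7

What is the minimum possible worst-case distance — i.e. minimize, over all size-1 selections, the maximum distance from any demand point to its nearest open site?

Open {B}.
  Farthest demand point is C1 at distance 13 (to B); all others are ≤ 13.
With {A} the worst case is 18.
With {C} the worst case is 19.
No size-1 selection achieves below 13.

13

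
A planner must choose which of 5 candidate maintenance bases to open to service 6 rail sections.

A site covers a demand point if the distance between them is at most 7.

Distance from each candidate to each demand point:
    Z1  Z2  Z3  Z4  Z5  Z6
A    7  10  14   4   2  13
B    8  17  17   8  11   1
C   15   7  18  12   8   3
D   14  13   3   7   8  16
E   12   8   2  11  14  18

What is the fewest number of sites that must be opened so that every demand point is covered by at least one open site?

3

Coverage sets (demand points within 7 of each site):
  A: {Z1, Z4, Z5}
  B: {Z6}
  C: {Z2, Z6}
  D: {Z3, Z4}
  E: {Z3}
No 2 sites suffice: every size-2 union leaves at least one demand point uncovered.
But {A, C, D} covers everything, so the minimum is 3.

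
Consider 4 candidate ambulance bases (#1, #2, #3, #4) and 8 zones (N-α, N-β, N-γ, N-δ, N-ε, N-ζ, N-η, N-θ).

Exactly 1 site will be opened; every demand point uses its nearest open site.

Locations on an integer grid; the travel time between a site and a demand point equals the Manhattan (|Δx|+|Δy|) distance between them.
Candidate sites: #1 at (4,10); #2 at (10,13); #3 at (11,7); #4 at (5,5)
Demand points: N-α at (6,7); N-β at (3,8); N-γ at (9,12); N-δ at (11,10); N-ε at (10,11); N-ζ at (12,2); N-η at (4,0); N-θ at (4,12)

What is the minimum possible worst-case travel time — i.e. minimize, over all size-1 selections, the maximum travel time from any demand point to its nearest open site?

Open {#4}.
  Farthest demand point is N-γ at travel time 11 (to #4); all others are ≤ 11.
With {#3} the worst case is 14.
With {#1} the worst case is 16.
No size-1 selection achieves below 11.

11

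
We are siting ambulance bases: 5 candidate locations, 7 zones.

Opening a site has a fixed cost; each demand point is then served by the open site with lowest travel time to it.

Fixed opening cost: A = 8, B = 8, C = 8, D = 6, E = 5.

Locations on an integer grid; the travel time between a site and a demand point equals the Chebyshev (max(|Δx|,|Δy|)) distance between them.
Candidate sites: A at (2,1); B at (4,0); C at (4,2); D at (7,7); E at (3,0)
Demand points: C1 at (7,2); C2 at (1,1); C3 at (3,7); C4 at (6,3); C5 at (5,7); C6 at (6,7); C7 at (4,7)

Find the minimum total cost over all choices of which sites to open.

30

Open {D, E}: assign each demand point to its cheapest open site.
  C1→E 4, C2→E 2, C3→D 4, C4→E 3, C5→D 2, C6→D 1, C7→D 3
  travel time 19, fixed 11 → total 30.
Compare {D}: travel time 25 + fixed 6 = 31.
Compare {C, D}: travel time 18 + fixed 14 = 32.
Compare {B, D}: travel time 19 + fixed 14 = 33.
All other subsets cost ≥ 31. Minimum total cost: 30.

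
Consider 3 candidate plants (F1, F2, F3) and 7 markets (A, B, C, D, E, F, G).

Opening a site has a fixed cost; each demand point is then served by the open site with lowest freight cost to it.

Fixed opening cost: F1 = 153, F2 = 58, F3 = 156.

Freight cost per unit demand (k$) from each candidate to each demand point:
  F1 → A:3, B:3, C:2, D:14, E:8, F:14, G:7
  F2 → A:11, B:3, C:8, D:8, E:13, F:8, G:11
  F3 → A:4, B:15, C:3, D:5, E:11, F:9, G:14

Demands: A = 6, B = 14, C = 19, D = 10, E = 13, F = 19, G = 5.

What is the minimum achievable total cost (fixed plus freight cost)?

680

Open {F1, F2}: assign each demand point to its cheapest open site.
  A→F1 6×3=18, B→F1 14×3=42, C→F1 19×2=38, D→F2 10×8=80, E→F1 13×8=104, F→F2 19×8=152, G→F1 5×7=35
  freight cost 469, fixed 211 → total 680.
Compare {F2, F3}: freight cost 523 + fixed 214 = 737.
Compare {F1, F3}: freight cost 458 + fixed 309 = 767.
Compare {F2}: freight cost 716 + fixed 58 = 774.
All other subsets cost ≥ 737. Minimum total cost: 680.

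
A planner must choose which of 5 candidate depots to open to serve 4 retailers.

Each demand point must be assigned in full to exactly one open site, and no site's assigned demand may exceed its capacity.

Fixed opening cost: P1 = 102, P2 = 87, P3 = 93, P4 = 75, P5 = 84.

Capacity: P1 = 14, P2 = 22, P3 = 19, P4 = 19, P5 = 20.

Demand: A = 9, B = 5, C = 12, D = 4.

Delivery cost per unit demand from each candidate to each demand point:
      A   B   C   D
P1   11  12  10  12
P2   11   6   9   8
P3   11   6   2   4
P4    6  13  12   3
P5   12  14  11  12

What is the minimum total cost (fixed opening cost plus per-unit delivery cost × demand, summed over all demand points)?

Open {P3, P4}; cheapest assignment that respects the capacities:
  P3 (cap 19, load 17): B, C — cost 5×6 + 12×2 = 54
  P4 (cap 19, load 13): A, D — cost 9×6 + 4×3 = 66
  Shipping 120, fixed 168 → total 288.
  Any other capacity-feasible assignment to {P3, P4} ships for at least 120.
Compare {P2, P3}: its best feasible assignment gives total 349.
Compare {P2, P4}: its best feasible assignment gives total 366.
Every other set of open sites that can feasibly serve all demand totals ≥ 349 even under its best assignment. Minimum: 288.

288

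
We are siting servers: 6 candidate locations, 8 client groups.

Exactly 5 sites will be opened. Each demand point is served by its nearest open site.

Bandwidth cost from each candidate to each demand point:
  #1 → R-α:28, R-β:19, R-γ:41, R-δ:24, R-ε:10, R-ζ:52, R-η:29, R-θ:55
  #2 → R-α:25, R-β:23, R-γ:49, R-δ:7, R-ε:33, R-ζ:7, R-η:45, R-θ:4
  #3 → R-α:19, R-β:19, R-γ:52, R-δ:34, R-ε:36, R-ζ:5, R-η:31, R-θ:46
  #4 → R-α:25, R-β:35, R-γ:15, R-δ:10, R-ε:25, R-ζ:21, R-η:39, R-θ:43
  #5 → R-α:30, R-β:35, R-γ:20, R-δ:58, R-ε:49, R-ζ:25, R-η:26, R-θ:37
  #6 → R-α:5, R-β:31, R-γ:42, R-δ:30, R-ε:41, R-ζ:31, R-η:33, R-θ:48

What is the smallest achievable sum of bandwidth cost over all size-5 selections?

Open {#1, #2, #4, #5, #6}.
  R-α→#6 5, R-β→#1 19, R-γ→#4 15, R-δ→#2 7, R-ε→#1 10, R-ζ→#2 7, R-η→#5 26, R-θ→#2 4  ⇒ total 93.
Compare {#1, #2, #3, #4, #6}: total 94.
Compare {#1, #2, #3, #5, #6}: total 96.
No size-5 selection does better; minimum is 93.

93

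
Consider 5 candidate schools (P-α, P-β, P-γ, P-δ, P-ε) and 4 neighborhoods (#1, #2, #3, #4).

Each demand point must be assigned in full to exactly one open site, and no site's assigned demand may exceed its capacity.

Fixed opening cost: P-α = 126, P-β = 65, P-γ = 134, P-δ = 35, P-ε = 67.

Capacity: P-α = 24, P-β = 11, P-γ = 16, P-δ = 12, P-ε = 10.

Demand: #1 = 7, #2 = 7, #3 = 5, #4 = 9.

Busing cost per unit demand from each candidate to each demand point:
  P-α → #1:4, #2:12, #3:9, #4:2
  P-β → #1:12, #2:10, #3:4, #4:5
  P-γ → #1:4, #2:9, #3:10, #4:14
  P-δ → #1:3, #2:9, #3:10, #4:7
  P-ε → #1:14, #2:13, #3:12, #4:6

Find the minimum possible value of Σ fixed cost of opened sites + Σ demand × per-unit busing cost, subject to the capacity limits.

Open {P-α, P-δ}; cheapest assignment that respects the capacities:
  P-α (cap 24, load 21): #1, #3, #4 — cost 7×4 + 5×9 + 9×2 = 91
  P-δ (cap 12, load 7): #2 — cost 7×9 = 63
  Shipping 154, fixed 161 → total 315.
  Any other capacity-feasible assignment to {P-α, P-δ} ships for at least 154.
Compare {P-α, P-β}: its best feasible assignment gives total 341.
Compare {P-α, P-β, P-δ}: its best feasible assignment gives total 355.
Every other set of open sites that can feasibly serve all demand totals ≥ 341 even under its best assignment. Minimum: 315.

315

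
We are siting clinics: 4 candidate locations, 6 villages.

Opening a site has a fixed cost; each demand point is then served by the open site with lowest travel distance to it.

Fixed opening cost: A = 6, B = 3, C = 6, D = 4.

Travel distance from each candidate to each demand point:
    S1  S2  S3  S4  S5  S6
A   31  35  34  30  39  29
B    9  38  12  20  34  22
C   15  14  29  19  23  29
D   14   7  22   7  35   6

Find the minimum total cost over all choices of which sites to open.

77

Open {B, C, D}: assign each demand point to its cheapest open site.
  S1→B 9, S2→D 7, S3→B 12, S4→D 7, S5→C 23, S6→D 6
  travel distance 64, fixed 13 → total 77.
Compare {B, D}: travel distance 75 + fixed 7 = 82.
Compare {A, B, C, D}: travel distance 64 + fixed 19 = 83.
Compare {A, B, D}: travel distance 75 + fixed 13 = 88.
All other subsets cost ≥ 82. Minimum total cost: 77.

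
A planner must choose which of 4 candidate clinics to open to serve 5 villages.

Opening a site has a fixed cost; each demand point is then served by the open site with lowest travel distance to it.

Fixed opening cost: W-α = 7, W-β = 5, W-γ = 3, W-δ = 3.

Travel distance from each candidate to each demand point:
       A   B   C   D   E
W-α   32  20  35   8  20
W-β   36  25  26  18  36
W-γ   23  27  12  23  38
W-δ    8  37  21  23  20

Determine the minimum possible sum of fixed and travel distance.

Open {W-α, W-γ, W-δ}: assign each demand point to its cheapest open site.
  A→W-δ 8, B→W-α 20, C→W-γ 12, D→W-α 8, E→W-α 20
  travel distance 68, fixed 13 → total 81.
Compare {W-α, W-β, W-γ, W-δ}: travel distance 68 + fixed 18 = 86.
Compare {W-α, W-δ}: travel distance 77 + fixed 10 = 87.
Compare {W-α, W-β, W-δ}: travel distance 77 + fixed 15 = 92.
All other subsets cost ≥ 86. Minimum total cost: 81.

81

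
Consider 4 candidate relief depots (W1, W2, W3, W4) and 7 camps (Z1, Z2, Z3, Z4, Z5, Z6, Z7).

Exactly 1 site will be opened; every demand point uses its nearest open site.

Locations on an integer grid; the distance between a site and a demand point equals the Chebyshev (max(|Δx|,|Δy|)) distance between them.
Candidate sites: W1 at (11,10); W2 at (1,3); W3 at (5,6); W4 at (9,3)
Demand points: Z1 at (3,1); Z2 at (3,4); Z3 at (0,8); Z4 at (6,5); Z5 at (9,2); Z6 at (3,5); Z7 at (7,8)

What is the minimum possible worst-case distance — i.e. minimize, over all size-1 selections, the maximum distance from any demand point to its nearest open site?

5

Open {W3}.
  Farthest demand point is Z1 at distance 5 (to W3); all others are ≤ 5.
With {W2} the worst case is 8.
With {W4} the worst case is 9.
No size-1 selection achieves below 5.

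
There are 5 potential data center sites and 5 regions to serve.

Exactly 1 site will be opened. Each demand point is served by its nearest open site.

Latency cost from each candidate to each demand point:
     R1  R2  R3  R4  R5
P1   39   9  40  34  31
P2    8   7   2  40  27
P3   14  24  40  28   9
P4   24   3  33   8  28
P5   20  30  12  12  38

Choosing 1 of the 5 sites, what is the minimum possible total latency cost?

84

Open {P2}.
  R1→P2 8, R2→P2 7, R3→P2 2, R4→P2 40, R5→P2 27  ⇒ total 84.
Compare {P4}: total 96.
Compare {P5}: total 112.
No size-1 selection does better; minimum is 84.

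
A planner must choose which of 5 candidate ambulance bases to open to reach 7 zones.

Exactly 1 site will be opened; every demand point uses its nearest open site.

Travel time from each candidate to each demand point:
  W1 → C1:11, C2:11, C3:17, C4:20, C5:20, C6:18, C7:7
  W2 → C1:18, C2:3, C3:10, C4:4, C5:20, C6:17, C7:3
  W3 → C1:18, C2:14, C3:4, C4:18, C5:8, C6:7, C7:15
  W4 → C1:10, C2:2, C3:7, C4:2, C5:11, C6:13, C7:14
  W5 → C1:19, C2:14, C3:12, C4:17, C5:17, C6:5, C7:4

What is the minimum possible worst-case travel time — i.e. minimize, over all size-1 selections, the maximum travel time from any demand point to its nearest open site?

14

Open {W4}.
  Farthest demand point is C7 at travel time 14 (to W4); all others are ≤ 14.
With {W3} the worst case is 18.
With {W5} the worst case is 19.
No size-1 selection achieves below 14.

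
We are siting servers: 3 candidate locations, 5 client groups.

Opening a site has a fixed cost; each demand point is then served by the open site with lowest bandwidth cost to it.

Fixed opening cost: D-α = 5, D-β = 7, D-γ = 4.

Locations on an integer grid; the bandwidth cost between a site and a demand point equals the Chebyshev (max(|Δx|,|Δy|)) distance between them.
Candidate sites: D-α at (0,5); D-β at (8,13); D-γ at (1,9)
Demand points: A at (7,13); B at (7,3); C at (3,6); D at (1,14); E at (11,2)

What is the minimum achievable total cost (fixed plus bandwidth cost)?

Open {D-γ}: assign each demand point to its cheapest open site.
  A→D-γ 6, B→D-γ 6, C→D-γ 3, D→D-γ 5, E→D-γ 10
  bandwidth cost 30, fixed 4 → total 34.
Compare {D-β, D-γ}: bandwidth cost 25 + fixed 11 = 36.
Compare {D-α, D-γ}: bandwidth cost 30 + fixed 9 = 39.
Compare {D-α, D-β}: bandwidth cost 29 + fixed 12 = 41.
All other subsets cost ≥ 36. Minimum total cost: 34.

34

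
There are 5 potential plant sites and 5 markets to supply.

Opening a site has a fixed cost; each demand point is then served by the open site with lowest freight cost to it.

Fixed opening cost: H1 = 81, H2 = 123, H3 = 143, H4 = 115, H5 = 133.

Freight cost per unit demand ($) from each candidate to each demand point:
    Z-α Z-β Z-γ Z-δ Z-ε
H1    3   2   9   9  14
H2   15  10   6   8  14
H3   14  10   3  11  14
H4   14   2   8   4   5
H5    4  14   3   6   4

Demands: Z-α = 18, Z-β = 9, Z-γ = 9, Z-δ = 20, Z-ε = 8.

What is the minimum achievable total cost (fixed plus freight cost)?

Open {H1, H4}: assign each demand point to its cheapest open site.
  Z-α→H1 18×3=54, Z-β→H1 9×2=18, Z-γ→H4 9×8=72, Z-δ→H4 20×4=80, Z-ε→H4 8×5=40
  freight cost 264, fixed 196 → total 460.
Compare {H1, H5}: freight cost 251 + fixed 214 = 465.
Compare {H4, H5}: freight cost 229 + fixed 248 = 477.
Compare {H5}: freight cost 377 + fixed 133 = 510.
All other subsets cost ≥ 465. Minimum total cost: 460.

460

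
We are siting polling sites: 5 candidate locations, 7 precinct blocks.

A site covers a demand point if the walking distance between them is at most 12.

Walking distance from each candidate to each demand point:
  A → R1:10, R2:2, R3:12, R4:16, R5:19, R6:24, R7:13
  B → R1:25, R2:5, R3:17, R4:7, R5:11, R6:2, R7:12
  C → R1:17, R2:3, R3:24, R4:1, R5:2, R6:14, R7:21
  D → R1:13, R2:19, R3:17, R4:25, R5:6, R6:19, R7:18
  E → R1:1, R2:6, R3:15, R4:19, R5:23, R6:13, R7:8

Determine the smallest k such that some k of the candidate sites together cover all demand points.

Coverage sets (demand points within 12 of each site):
  A: {R1, R2, R3}
  B: {R2, R4, R5, R6, R7}
  C: {R2, R4, R5}
  D: {R5}
  E: {R1, R2, R7}
No single site covers all 7 demand points.
But {A, B} covers everything, so the minimum is 2.

2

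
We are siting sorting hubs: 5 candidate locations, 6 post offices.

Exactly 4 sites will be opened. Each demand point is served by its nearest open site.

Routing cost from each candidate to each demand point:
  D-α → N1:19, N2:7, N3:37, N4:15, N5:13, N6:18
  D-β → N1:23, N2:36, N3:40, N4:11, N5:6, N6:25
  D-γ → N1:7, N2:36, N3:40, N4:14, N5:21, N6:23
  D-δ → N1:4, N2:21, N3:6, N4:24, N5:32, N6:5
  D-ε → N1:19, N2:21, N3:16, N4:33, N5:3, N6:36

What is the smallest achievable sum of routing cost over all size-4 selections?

36

Open {D-α, D-β, D-δ, D-ε}.
  N1→D-δ 4, N2→D-α 7, N3→D-δ 6, N4→D-β 11, N5→D-ε 3, N6→D-δ 5  ⇒ total 36.
Compare {D-α, D-β, D-γ, D-δ}: total 39.
Compare {D-α, D-γ, D-δ, D-ε}: total 39.
No size-4 selection does better; minimum is 36.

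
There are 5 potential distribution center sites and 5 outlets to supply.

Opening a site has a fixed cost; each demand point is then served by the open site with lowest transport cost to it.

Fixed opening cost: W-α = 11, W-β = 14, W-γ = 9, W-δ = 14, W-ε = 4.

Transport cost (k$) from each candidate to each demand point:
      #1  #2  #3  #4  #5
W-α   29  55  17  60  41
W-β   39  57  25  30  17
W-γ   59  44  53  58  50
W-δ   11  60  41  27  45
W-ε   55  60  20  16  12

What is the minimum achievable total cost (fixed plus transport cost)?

130

Open {W-γ, W-δ, W-ε}: assign each demand point to its cheapest open site.
  #1→W-δ 11, #2→W-γ 44, #3→W-ε 20, #4→W-ε 16, #5→W-ε 12
  transport cost 103, fixed 27 → total 130.
Compare {W-δ, W-ε}: transport cost 119 + fixed 18 = 137.
Compare {W-α, W-γ, W-δ, W-ε}: transport cost 100 + fixed 38 = 138.
Compare {W-α, W-δ, W-ε}: transport cost 111 + fixed 29 = 140.
All other subsets cost ≥ 137. Minimum total cost: 130.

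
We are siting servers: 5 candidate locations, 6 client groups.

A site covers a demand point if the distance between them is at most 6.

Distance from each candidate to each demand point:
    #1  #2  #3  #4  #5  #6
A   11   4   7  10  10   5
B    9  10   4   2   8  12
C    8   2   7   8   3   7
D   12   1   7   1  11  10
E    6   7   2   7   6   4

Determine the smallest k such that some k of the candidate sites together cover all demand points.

Coverage sets (demand points within 6 of each site):
  A: {#2, #6}
  B: {#3, #4}
  C: {#2, #5}
  D: {#2, #4}
  E: {#1, #3, #5, #6}
No single site covers all 6 demand points.
But {D, E} covers everything, so the minimum is 2.

2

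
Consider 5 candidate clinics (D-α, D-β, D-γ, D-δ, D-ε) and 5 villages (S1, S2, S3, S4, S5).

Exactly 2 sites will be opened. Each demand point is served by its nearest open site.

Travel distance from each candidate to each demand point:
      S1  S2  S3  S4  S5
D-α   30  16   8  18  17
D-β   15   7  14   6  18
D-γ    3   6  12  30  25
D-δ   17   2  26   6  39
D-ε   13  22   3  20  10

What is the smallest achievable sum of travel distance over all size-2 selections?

Open {D-δ, D-ε}.
  S1→D-ε 13, S2→D-δ 2, S3→D-ε 3, S4→D-δ 6, S5→D-ε 10  ⇒ total 34.
Compare {D-β, D-ε}: total 39.
Compare {D-γ, D-ε}: total 42.
No size-2 selection does better; minimum is 34.

34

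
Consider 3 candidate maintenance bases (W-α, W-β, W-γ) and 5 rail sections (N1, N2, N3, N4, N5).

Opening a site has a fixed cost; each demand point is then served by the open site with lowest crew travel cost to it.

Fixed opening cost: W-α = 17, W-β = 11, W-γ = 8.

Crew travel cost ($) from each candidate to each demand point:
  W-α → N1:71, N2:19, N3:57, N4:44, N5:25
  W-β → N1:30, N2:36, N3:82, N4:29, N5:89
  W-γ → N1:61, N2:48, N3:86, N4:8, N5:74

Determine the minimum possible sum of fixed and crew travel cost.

175

Open {W-α, W-β, W-γ}: assign each demand point to its cheapest open site.
  N1→W-β 30, N2→W-α 19, N3→W-α 57, N4→W-γ 8, N5→W-α 25
  crew travel cost 139, fixed 36 → total 175.
Compare {W-α, W-β}: crew travel cost 160 + fixed 28 = 188.
Compare {W-α, W-γ}: crew travel cost 170 + fixed 25 = 195.
Compare {W-α}: crew travel cost 216 + fixed 17 = 233.
All other subsets cost ≥ 188. Minimum total cost: 175.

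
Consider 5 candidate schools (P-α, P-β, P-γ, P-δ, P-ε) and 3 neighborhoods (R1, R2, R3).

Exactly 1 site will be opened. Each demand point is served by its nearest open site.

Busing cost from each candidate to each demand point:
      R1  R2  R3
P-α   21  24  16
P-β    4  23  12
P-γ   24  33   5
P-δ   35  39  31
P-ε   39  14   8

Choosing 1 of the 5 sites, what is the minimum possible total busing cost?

Open {P-β}.
  R1→P-β 4, R2→P-β 23, R3→P-β 12  ⇒ total 39.
Compare {P-α}: total 61.
Compare {P-ε}: total 61.
No size-1 selection does better; minimum is 39.

39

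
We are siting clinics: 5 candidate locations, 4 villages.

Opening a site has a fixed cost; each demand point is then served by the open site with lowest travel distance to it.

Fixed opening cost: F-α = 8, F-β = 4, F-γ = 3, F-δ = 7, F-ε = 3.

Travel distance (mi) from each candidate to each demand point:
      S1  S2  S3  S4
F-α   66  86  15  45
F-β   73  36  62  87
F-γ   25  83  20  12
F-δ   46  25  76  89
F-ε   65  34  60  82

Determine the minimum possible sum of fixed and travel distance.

92

Open {F-γ, F-δ}: assign each demand point to its cheapest open site.
  S1→F-γ 25, S2→F-δ 25, S3→F-γ 20, S4→F-γ 12
  travel distance 82, fixed 10 → total 92.
Compare {F-α, F-γ, F-δ}: travel distance 77 + fixed 18 = 95.
Compare {F-γ, F-δ, F-ε}: travel distance 82 + fixed 13 = 95.
Compare {F-β, F-γ, F-δ}: travel distance 82 + fixed 14 = 96.
All other subsets cost ≥ 95. Minimum total cost: 92.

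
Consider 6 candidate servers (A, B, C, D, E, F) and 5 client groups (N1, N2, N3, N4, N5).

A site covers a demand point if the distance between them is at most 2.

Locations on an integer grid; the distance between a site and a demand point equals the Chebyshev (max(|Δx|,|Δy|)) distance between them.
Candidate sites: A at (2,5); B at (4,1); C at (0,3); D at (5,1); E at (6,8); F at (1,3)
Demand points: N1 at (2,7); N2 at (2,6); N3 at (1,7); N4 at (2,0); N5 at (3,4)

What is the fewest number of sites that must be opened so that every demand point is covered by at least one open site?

2

Coverage sets (demand points within 2 of each site):
  A: {N1, N2, N3, N5}
  B: {N4}
  C: {}
  D: {}
  E: {}
  F: {N5}
No single site covers all 5 demand points.
But {A, B} covers everything, so the minimum is 2.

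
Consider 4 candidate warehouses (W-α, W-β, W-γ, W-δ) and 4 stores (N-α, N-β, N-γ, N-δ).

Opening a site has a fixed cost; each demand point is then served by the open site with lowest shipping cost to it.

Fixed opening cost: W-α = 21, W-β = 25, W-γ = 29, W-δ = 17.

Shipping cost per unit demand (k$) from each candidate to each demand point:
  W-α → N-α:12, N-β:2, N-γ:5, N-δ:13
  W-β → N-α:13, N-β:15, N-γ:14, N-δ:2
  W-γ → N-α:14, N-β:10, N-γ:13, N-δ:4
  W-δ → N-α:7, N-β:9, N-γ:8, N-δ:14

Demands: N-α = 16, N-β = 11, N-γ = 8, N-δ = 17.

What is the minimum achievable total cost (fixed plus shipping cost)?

Open {W-α, W-β, W-δ}: assign each demand point to its cheapest open site.
  N-α→W-δ 16×7=112, N-β→W-α 11×2=22, N-γ→W-α 8×5=40, N-δ→W-β 17×2=34
  shipping cost 208, fixed 63 → total 271.
Compare {W-α, W-β, W-γ, W-δ}: shipping cost 208 + fixed 92 = 300.
Compare {W-α, W-γ, W-δ}: shipping cost 242 + fixed 67 = 309.
Compare {W-α, W-β}: shipping cost 288 + fixed 46 = 334.
All other subsets cost ≥ 300. Minimum total cost: 271.

271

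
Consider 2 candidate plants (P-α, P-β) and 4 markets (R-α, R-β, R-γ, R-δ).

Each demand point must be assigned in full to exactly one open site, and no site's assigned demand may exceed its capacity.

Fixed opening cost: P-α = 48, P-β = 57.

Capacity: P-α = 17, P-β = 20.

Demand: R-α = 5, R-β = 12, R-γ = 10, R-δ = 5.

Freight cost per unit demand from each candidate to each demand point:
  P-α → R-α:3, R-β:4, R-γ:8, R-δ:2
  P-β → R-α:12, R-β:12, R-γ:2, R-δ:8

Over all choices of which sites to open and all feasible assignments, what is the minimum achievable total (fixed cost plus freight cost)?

228

Open {P-α, P-β}; cheapest assignment that respects the capacities:
  P-α (cap 17, load 17): R-α, R-β — cost 5×3 + 12×4 = 63
  P-β (cap 20, load 15): R-γ, R-δ — cost 10×2 + 5×8 = 60
  Shipping 123, fixed 105 → total 228.
  Any other capacity-feasible assignment to {P-α, P-β} ships for at least 123.
Total demand is 32 and no other set of sites has combined capacity ≥ 32, so {P-α, P-β} is the only feasible choice of open sites. Minimum: 228.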